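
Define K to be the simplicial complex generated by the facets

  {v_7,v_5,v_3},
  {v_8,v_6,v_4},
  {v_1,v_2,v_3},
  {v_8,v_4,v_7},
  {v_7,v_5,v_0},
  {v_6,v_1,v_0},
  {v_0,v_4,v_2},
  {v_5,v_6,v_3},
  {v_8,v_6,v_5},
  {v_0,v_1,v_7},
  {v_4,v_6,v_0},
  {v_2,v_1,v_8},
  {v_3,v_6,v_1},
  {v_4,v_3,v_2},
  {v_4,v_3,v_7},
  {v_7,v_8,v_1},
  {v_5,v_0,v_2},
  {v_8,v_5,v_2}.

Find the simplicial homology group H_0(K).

H_0 = Z.

Fix the vertex order v_0 < v_1 < v_2 < v_3 < v_4 < v_5 < v_6 < v_7 < v_8 and write every simplex with vertices in increasing order. Then dim K = 2 and the simplices of K are:

  0-simplices (9): [v_0], [v_1], [v_2], [v_3], [v_4], [v_5], [v_6], [v_7], [v_8]
  1-simplices (27): (27 of them)
  2-simplices (18): (18 of them)

Hence C_0 ≅ Z^9, C_1 ≅ Z^27, C_2 ≅ Z^18.

Boundary ∂_1: C_1 → C_0 sends each edge [p,q] (with p < q) to q − p.
This gives a 9×27 integer matrix of rank 8; reducing to Smith normal form yields diagonal entries (1,1,1,1,1,1,1,1).

The boundary map ∂_2: C_2 → C_1 acts by ∂[p,q,r] = [q,r] − [p,r] + [p,q]. For instance
  ∂[v_4,v_6,v_8] = [v_6,v_8] − [v_4,v_8] + [v_4,v_6],
  ∂[v_3,v_4,v_7] = [v_4,v_7] − [v_3,v_7] + [v_3,v_4].
As a 27×18 matrix over Z this has rank 17, with invariant factors (1,1,1,1,1,1,1,1,1,1,1,1,1,1,1,1,1).

Computing H_k = (kernel of ∂_k) / (image of ∂_{k+1}):

  H_0: rank C_0 − rank ∂_1 = 9 − 8 = 1, and the invariant factors of ∂_1 are all 1, so H_0 = Z.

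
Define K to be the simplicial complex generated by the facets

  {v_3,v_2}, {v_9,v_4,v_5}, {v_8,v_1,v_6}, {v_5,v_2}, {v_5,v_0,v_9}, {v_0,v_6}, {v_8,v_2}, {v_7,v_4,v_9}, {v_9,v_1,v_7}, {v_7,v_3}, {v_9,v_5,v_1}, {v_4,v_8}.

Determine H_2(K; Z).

H_2 = 0.

K has 10 vertices, 19 edges, 6 triangles.
rank ∂_2 = 6, rank ∂_3 = 0 ⇒ b_2 = 6 − 6 − 0 = 0. So H_2 ≅ 0.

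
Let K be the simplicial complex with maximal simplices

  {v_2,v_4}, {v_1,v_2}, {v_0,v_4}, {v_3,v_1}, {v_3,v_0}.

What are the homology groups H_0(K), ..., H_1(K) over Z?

Take the total order v_0 < v_1 < v_2 < v_3 < v_4 on the vertex set. Then K (dimension 1) consists of the simplices:

  0-simplices (5): [v_0], [v_1], [v_2], [v_3], [v_4]
  1-simplices (5): [v_0,v_3], [v_0,v_4], [v_1,v_2], [v_1,v_3], [v_2,v_4]

giving chain groups C_0 ≅ Z^5, C_1 ≅ Z^5.

The boundary map ∂_1: C_1 → C_0 is given by ∂[p,q] = [q] − [p]. For instance
  ∂[v_2,v_4] = [v_4] − [v_2].
This gives a 5×5 integer matrix of rank 4; reducing to Smith normal form yields diagonal entries (1,1,1,1).

Reading off H_k = ker ∂_k / im ∂_{k+1}:

  H_0: rank C_0 − rank ∂_1 = 5 − 4 = 1, and the invariant factors of ∂_1 are all 1, so H_0 ≅ Z.
  H_1: rank ker ∂_1 − rank ∂_2 = (5 − 4) − 0 = 1, and there is no ∂_2, so H_1 ≅ Z.

(K is a triangulation of the circle S^1.)

H_0 ≅ Z,  H_1 ≅ Z.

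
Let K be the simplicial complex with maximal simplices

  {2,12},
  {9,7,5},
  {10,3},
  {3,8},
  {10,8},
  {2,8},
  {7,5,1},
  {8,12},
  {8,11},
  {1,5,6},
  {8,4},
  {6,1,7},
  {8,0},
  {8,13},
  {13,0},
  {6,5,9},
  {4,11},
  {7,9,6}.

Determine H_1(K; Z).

H_1 = Z^4.

Take the total order 0 < 1 < 2 < 3 < 4 < 5 < 6 < 7 < 8 < 9 < 10 < 11 < 12 < 13 on the vertex set. Then K (dimension 2) consists of the simplices:

  0-simplices (14): [0], [1], [2], [3], [4], [5], [6], [7], [8], [9], [10], [11], [12], [13]
  1-simplices (21): [0,8], [0,13], [1,5], [1,6], [1,7], [2,8], [2,12], [3,8], [3,10], [4,8], [4,11], [5,6], [5,7], [5,9], [6,7], [6,9], [7,9], [8,10], [8,11], [8,12], [8,13]
  2-simplices (6): [1,5,6], [1,5,7], [1,6,7], [5,6,9], [5,7,9], [6,7,9]

giving chain groups C_0 ≅ Z^14, C_1 ≅ Z^21, C_2 ≅ Z^6.

Boundary ∂_1: C_1 → C_0 sends each edge [p,q] (with p < q) to q − p. For instance
  ∂[5,9] = [9] − [5].
The 14×21 boundary matrix has rank 12 and Smith normal form diag(1,1,1,1,1,1,1,1,1,1,1,1).

∂_2: C_2 → C_1 sends each 2-simplex [p,q,r] to [q,r] − [p,r] + [p,q]. For instance
  ∂[1,6,7] = [6,7] − [1,7] + [1,6],
  ∂[1,5,7] = [5,7] − [1,7] + [1,5].
The resulting 21×6 matrix has rank 5, and its Smith normal form has invariant factors (1,1,1,1,1).

From H_k ≅ ker(∂_k) / im(∂_{k+1}) we obtain:

  H_1: rank ker ∂_1 − rank ∂_2 = (21 − 12) − 5 = 4, and the invariant factors of ∂_2 are all 1, so H_1 ≅ Z^4.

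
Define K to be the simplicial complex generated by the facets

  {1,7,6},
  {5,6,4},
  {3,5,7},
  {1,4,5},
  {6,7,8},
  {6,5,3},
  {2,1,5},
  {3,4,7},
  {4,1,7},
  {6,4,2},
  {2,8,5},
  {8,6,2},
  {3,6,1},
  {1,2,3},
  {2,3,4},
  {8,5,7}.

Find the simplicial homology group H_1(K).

H_1 = Z^2.

We work with the vertex ordering 1 < 2 < 3 < 4 < 5 < 6 < 7 < 8. The simplices of K, each written with vertices in increasing order, are:

  0-simplices (8): [1], [2], [3], [4], [5], [6], [7], [8]
  1-simplices (24): (24 of them)
  2-simplices (16): [1,2,3], [1,2,5], [1,3,6], [1,4,5], [1,4,7], [1,6,7], [2,3,4], [2,4,6], [2,5,8], [2,6,8], [3,4,7], [3,5,6], [3,5,7], [4,5,6], [5,7,8], [6,7,8]

Hence C_0 ≅ Z^8, C_1 ≅ Z^24, C_2 ≅ Z^16.

The boundary map ∂_1: C_1 → C_0 sends each edge [p,q] (with p < q) to q − p. For instance
  ∂[1,2] = [2] − [1].
The resulting 8×24 matrix has rank 7, and its Smith normal form has invariant factors (1,1,1,1,1,1,1).

∂_2: C_2 → C_1 sends each 2-simplex [p,q,r] to [q,r] − [p,r] + [p,q]. For instance
  ∂[1,4,7] = [4,7] − [1,7] + [1,4],
  ∂[1,2,3] = [2,3] − [1,3] + [1,2].
As a 24×16 matrix over Z this has rank 15, with invariant factors (1,1,1,1,1,1,1,1,1,1,1,1,1,1,1).

Now H_k = ker ∂_k / im ∂_{k+1}, so:

  H_1: rank ker ∂_1 − rank ∂_2 = (24 − 7) − 15 = 2, and the invariant factors of ∂_2 are all 1, so H_1 = Z^2.

(K is a triangulation of the torus T^2.)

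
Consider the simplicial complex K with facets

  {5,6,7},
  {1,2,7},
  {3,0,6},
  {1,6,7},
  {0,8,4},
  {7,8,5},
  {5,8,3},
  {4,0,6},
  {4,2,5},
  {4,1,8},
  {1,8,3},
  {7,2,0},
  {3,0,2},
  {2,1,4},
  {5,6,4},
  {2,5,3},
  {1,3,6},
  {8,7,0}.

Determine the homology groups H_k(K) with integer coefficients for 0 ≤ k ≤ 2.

We work with the vertex ordering 0 < 1 < 2 < 3 < 4 < 5 < 6 < 7 < 8. The simplices of K, each written with vertices in increasing order, are:

  0-simplices (9): [0], [1], [2], [3], [4], [5], [6], [7], [8]
  1-simplices (27): (27 of them)
  2-simplices (18): [0,2,3], [0,2,7], [0,3,6], [0,4,6], [0,4,8], [0,7,8], [1,2,4], [1,2,7], [1,3,6], [1,3,8], [1,4,8], [1,6,7], [2,3,5], [2,4,5], [3,5,8], [4,5,6], [5,6,7], [5,7,8]

so the chain groups are C_0 ≅ Z^9, C_1 ≅ Z^27, C_2 ≅ Z^18.

Boundary ∂_1: C_1 → C_0 maps an edge to its endpoints' difference, ∂[p,q] = q − p.
This gives a 9×27 integer matrix of rank 8; reducing to Smith normal form yields diagonal entries (1,1,1,1,1,1,1,1).

Boundary ∂_2: C_2 → C_1 maps a triangle to the signed sum of its edges. For instance
  ∂[5,7,8] = [7,8] − [5,8] + [5,7],
  ∂[2,3,5] = [3,5] − [2,5] + [2,3].
This gives a 27×18 integer matrix of rank 17; reducing to Smith normal form yields diagonal entries (1,1,1,1,1,1,1,1,1,1,1,1,1,1,1,1,1).

From H_k ≅ ker(∂_k) / im(∂_{k+1}) we obtain:

  H_0: rank C_0 − rank ∂_1 = 9 − 8 = 1, and the invariant factors of ∂_1 are all 1, so H_0 ≅ Z.
  H_1: rank ker ∂_1 − rank ∂_2 = (27 − 8) − 17 = 2, and the invariant factors of ∂_2 are all 1, so H_1 ≅ Z^2.
  H_2: rank ker ∂_2 − rank ∂_3 = (18 − 17) − 0 = 1, and there is no ∂_3, so H_2 ≅ Z.

As a check, the Euler characteristic is 9 − 27 + 18 = 0, which agrees with 1 − 2 + 1 = 0.

H_0 = Z,  H_1 = Z^2,  H_2 = Z.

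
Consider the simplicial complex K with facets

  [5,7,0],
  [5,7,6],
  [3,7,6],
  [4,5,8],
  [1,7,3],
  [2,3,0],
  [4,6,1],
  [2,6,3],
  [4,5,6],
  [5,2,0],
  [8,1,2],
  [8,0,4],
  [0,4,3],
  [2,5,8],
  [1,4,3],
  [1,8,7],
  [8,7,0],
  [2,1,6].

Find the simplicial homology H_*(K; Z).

H_0 = Z,  H_1 = Z ⊕ Z/2Z,  H_2 = 0.

Take the total order 0 < 1 < 2 < 3 < 4 < 5 < 6 < 7 < 8 on the vertex set. Then K (dimension 2) consists of the simplices:

  0-simplices (9): [0], [1], [2], [3], [4], [5], [6], [7], [8]
  1-simplices (27): (27 of them)
  2-simplices (18): [0,2,3], [0,2,5], [0,3,4], [0,4,8], [0,5,7], [0,7,8], [1,2,6], [1,2,8], [1,3,4], [1,3,7], [1,4,6], [1,7,8], [2,3,6], [2,5,8], [3,6,7], [4,5,6], [4,5,8], [5,6,7]

giving chain groups C_0 ≅ Z^9, C_1 ≅ Z^27, C_2 ≅ Z^18.

Boundary ∂_1: C_1 → C_0 maps an edge to its endpoints' difference, ∂[p,q] = q − p.
This gives a 9×27 integer matrix of rank 8; reducing to Smith normal form yields diagonal entries (1,1,1,1,1,1,1,1).

The boundary map ∂_2: C_2 → C_1 acts by ∂[p,q,r] = [q,r] − [p,r] + [p,q]. For instance
  ∂[1,2,8] = [2,8] − [1,8] + [1,2],
  ∂[1,7,8] = [7,8] − [1,8] + [1,7].
The resulting 27×18 matrix has rank 18, and its Smith normal form has invariant factors (1,1,1,1,1,1,1,1,1,1,1,1,1,1,1,1,1,2).

Now H_k = ker ∂_k / im ∂_{k+1}, so:

  H_0: rank C_0 − rank ∂_1 = 9 − 8 = 1, and the invariant factors of ∂_1 are all 1, so H_0 ≅ Z.
  H_1: rank ker ∂_1 − rank ∂_2 = (27 − 8) − 18 = 1, and ∂_2 has invariant factor 2 > 1, so H_1 ≅ Z ⊕ Z/2Z.
  H_2: rank ker ∂_2 − rank ∂_3 = (18 − 18) − 0 = 0, and there is no ∂_3, so H_2 ≅ 0.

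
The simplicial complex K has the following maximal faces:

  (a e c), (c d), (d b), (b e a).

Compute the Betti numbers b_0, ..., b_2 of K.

b_0 = 1, b_1 = 1, b_2 = 0.

Take the total order a < b < c < d < e on the vertex set. Then K (dimension 2) consists of the simplices:

  0-simplices (5): a, b, c, d, e
  1-simplices (7): ab, ac, ae, bd, be, cd, ce
  2-simplices (2): abe, ace

giving chain groups C_0 ≅ Z^5, C_1 ≅ Z^7, C_2 ≅ Z^2.

Boundary ∂_1: C_1 → C_0 is given by ∂[p,q] = [q] − [p]. For instance
  ∂ab = b − a.
The 5×7 boundary matrix has rank 4 and Smith normal form diag(1,1,1,1).

∂_2: C_2 → C_1 sends each 2-simplex [p,q,r] to [q,r] − [p,r] + [p,q]. For instance
  ∂ace = ce − ae + ac,
  ∂abe = be − ae + ab.
The 7×2 boundary matrix has rank 2 and Smith normal form diag(1,1).

Now H_k = ker ∂_k / im ∂_{k+1}, so:

  H_0: rank C_0 − rank ∂_1 = 5 − 4 = 1, and the invariant factors of ∂_1 are all 1, so H_0 = Z.
  H_1: rank ker ∂_1 − rank ∂_2 = (7 − 4) − 2 = 1, and the invariant factors of ∂_2 are all 1, so H_1 = Z.
  H_2: rank ker ∂_2 − rank ∂_3 = (2 − 2) − 0 = 0, and there is no ∂_3, so H_2 = 0.

Hence the Betti numbers are b_0 = 1, b_1 = 1, b_2 = 0.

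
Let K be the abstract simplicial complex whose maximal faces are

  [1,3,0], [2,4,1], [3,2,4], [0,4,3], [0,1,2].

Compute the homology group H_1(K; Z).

H_1 ≅ Z.

We work with the vertex ordering 0 < 1 < 2 < 3 < 4. The simplices of K, each written with vertices in increasing order, are:

  0-simplices (5): [0], [1], [2], [3], [4]
  1-simplices (10): [0,1], [0,2], [0,3], [0,4], [1,2], [1,3], [1,4], [2,3], [2,4], [3,4]
  2-simplices (5): [0,1,2], [0,1,3], [0,3,4], [1,2,4], [2,3,4]

so the chain groups are C_0 ≅ Z^5, C_1 ≅ Z^10, C_2 ≅ Z^5.

Boundary ∂_1: C_1 → C_0 maps an edge to its endpoints' difference, ∂[p,q] = q − p. For instance
  ∂[2,3] = [3] − [2].
The 5×10 boundary matrix has rank 4 and Smith normal form diag(1,1,1,1).

∂_2: C_2 → C_1 acts by ∂[p,q,r] = [q,r] − [p,r] + [p,q]. For instance
  ∂[0,3,4] = [3,4] − [0,4] + [0,3],
  ∂[0,1,2] = [1,2] − [0,2] + [0,1].
The resulting 10×5 matrix has rank 5, and its Smith normal form has invariant factors (1,1,1,1,1).

From H_k ≅ ker(∂_k) / im(∂_{k+1}) we obtain:

  H_1: rank ker ∂_1 − rank ∂_2 = (10 − 4) − 5 = 1, and the invariant factors of ∂_2 are all 1, so H_1 = Z.

(K is a triangulation of the Möbius band.)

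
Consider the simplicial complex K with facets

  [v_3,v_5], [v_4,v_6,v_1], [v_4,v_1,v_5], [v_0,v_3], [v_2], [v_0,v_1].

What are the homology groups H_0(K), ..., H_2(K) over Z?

H_0 = Z^2,  H_1 = Z,  H_2 = 0.

K has 7 vertices, 8 edges, 2 triangles.
rank ∂_0 = 0, rank ∂_1 = 5 ⇒ b_0 = 7 − 0 − 5 = 2; all invariant factors of ∂_1 are 1 so no torsion. So H_0 ≅ Z^2.
rank ∂_1 = 5, rank ∂_2 = 2 ⇒ b_1 = 8 − 5 − 2 = 1; all invariant factors of ∂_2 are 1 so no torsion. So H_1 ≅ Z.
rank ∂_2 = 2, rank ∂_3 = 0 ⇒ b_2 = 2 − 2 − 0 = 0. So H_2 ≅ 0.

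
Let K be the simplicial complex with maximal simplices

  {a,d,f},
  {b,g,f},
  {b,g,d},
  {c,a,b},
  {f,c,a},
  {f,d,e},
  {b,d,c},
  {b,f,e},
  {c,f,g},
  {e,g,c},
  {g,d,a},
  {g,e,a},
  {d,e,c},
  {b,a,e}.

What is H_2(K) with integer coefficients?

H_2 ≅ Z.

K has 7 vertices, 21 edges, 14 triangles.
rank ∂_2 = 13, rank ∂_3 = 0 ⇒ b_2 = 14 − 13 − 0 = 1. So H_2 = Z.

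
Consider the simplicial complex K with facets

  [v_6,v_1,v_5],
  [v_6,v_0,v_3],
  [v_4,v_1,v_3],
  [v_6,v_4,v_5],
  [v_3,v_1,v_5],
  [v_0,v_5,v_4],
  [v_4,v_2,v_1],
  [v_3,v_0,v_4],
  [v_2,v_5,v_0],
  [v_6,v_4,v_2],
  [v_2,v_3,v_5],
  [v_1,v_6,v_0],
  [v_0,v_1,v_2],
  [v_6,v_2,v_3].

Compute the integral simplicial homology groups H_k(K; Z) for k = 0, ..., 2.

H_0 = Z,  H_1 = Z^2,  H_2 = Z.

Order the vertices as v_0 < v_1 < v_2 < v_3 < v_4 < v_5 < v_6. Listing each simplex with vertices in this order, K has dimension 2 with simplices:

  0-simplices (7): [v_0], [v_1], [v_2], [v_3], [v_4], [v_5], [v_6]
  1-simplices (21): (21 of them)
  2-simplices (14): (14 of them)

giving chain groups C_0 ≅ Z^7, C_1 ≅ Z^21, C_2 ≅ Z^14.

∂_1: C_1 → C_0 sends each edge [p,q] (with p < q) to q − p. For instance
  ∂[v_0,v_3] = [v_3] − [v_0].
The resulting 7×21 matrix has rank 6, and its Smith normal form has invariant factors (1,1,1,1,1,1).

∂_2: C_2 → C_1 acts by ∂[p,q,r] = [q,r] − [p,r] + [p,q]. For instance
  ∂[v_0,v_3,v_4] = [v_3,v_4] − [v_0,v_4] + [v_0,v_3],
  ∂[v_1,v_2,v_4] = [v_2,v_4] − [v_1,v_4] + [v_1,v_2].
This gives a 21×14 integer matrix of rank 13; reducing to Smith normal form yields diagonal entries (1,1,1,1,1,1,1,1,1,1,1,1,1).

Computing H_k = (kernel of ∂_k) / (image of ∂_{k+1}):

  H_0: rank C_0 − rank ∂_1 = 7 − 6 = 1, and the invariant factors of ∂_1 are all 1, so H_0 = Z.
  H_1: rank ker ∂_1 − rank ∂_2 = (21 − 6) − 13 = 2, and the invariant factors of ∂_2 are all 1, so H_1 = Z^2.
  H_2: rank ker ∂_2 − rank ∂_3 = (14 − 13) − 0 = 1, and there is no ∂_3, so H_2 = Z.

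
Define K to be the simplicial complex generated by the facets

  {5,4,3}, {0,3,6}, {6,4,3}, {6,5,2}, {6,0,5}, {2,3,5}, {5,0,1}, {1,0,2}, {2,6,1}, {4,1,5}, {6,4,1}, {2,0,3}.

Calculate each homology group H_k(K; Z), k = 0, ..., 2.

Take the total order 0 < 1 < 2 < 3 < 4 < 5 < 6 on the vertex set. Then K (dimension 2) consists of the simplices:

  0-simplices (7): [0], [1], [2], [3], [4], [5], [6]
  1-simplices (18): [0,1], [0,2], [0,3], [0,5], [0,6], [1,2], [1,4], [1,5], [1,6], [2,3], [2,5], [2,6], [3,4], [3,5], [3,6], [4,5], [4,6], [5,6]
  2-simplices (12): [0,1,2], [0,1,5], [0,2,3], [0,3,6], [0,5,6], [1,2,6], [1,4,5], [1,4,6], [2,3,5], [2,5,6], [3,4,5], [3,4,6]

so the chain groups are C_0 ≅ Z^7, C_1 ≅ Z^18, C_2 ≅ Z^12.

∂_1: C_1 → C_0 is given by ∂[p,q] = [q] − [p].
The 7×18 boundary matrix has rank 6 and Smith normal form diag(1,1,1,1,1,1).

The boundary map ∂_2: C_2 → C_1 sends each 2-simplex [p,q,r] to [q,r] − [p,r] + [p,q]. For instance
  ∂[3,4,6] = [4,6] − [3,6] + [3,4],
  ∂[0,3,6] = [3,6] − [0,6] + [0,3].
As a 18×12 matrix over Z this has rank 12, with invariant factors (1,1,1,1,1,1,1,1,1,1,1,2).

From H_k ≅ ker(∂_k) / im(∂_{k+1}) we obtain:

  H_0: rank C_0 − rank ∂_1 = 7 − 6 = 1, and the invariant factors of ∂_1 are all 1, so H_0 ≅ Z.
  H_1: rank ker ∂_1 − rank ∂_2 = (18 − 6) − 12 = 0, and ∂_2 has invariant factor 2 > 1, so H_1 ≅ Z_2.
  H_2: rank ker ∂_2 − rank ∂_3 = (12 − 12) − 0 = 0, and there is no ∂_3, so H_2 ≅ 0.

As a check, the Euler characteristic is 7 − 18 + 12 = 1, which agrees with 1 − 0 + 0 = 1.

H_0 = Z,  H_1 = Z_2,  H_2 = 0.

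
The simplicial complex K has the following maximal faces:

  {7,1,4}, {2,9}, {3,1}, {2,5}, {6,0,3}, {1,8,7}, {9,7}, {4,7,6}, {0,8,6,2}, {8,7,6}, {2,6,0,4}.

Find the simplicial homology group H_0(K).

H_0 ≅ Z.

Fix the vertex order 0 < 1 < 2 < 3 < 4 < 5 < 6 < 7 < 8 < 9 and write every simplex with vertices in increasing order. Then dim K = 3 and the simplices of K are:

  0-simplices (10): [0], [1], [2], [3], [4], [5], [6], [7], [8], [9]
  1-simplices (21): [0,2], [0,3], [0,4], [0,6], [0,8], [1,3], [1,4], [1,7], [1,8], [2,4], [2,5], [2,6], [2,8], [2,9], [3,6], [4,6], [4,7], [6,7], [6,8], [7,8], [7,9]
  2-simplices (12): [0,2,4], [0,2,6], [0,2,8], [0,3,6], [0,4,6], [0,6,8], [1,4,7], [1,7,8], [2,4,6], [2,6,8], [4,6,7], [6,7,8]
  3-simplices (2): [0,2,4,6], [0,2,6,8]

Hence C_0 ≅ Z^10, C_1 ≅ Z^21, C_2 ≅ Z^12, C_3 ≅ Z^2.

Boundary ∂_1: C_1 → C_0 sends each edge [p,q] (with p < q) to q − p.
The resulting 10×21 matrix has rank 9, and its Smith normal form has invariant factors (1,1,1,1,1,1,1,1,1).

∂_2: C_2 → C_1 maps a triangle to the signed sum of its edges. For instance
  ∂[2,4,6] = [4,6] − [2,6] + [2,4],
  ∂[4,6,7] = [6,7] − [4,7] + [4,6].
The resulting 21×12 matrix has rank 10, and its Smith normal form has invariant factors (1,1,1,1,1,1,1,1,1,1).

∂_3: C_3 → C_2 sends each 3-simplex σ to the alternating sum Σ_i (−1)^i (σ with its i-th vertex removed). For instance
  ∂[0,2,6,8] = [2,6,8] − [0,6,8] + [0,2,8] − [0,2,6],
  ∂[0,2,4,6] = [2,4,6] − [0,4,6] + [0,2,6] − [0,2,4].
The resulting 12×2 matrix has rank 2, and its Smith normal form has invariant factors (1,1).

Reading off H_k = ker ∂_k / im ∂_{k+1}:

  H_0: rank C_0 − rank ∂_1 = 10 − 9 = 1, and the invariant factors of ∂_1 are all 1, so H_0 ≅ Z.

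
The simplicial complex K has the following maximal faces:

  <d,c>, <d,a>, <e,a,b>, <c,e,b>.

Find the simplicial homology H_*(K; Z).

H_0 = Z,  H_1 = Z,  H_2 = 0.

Fix the vertex order a < b < c < d < e and write every simplex with vertices in increasing order. Then dim K = 2 and the simplices of K are:

  0-simplices (5): a, b, c, d, e
  1-simplices (7): ab, ad, ae, bc, be, cd, ce
  2-simplices (2): abe, bce

so the chain groups are C_0 ≅ Z^5, C_1 ≅ Z^7, C_2 ≅ Z^2.

The boundary map ∂_1: C_1 → C_0 sends each edge [p,q] (with p < q) to q − p. For instance
  ∂ae = e − a.
As a 5×7 matrix over Z this has rank 4, with invariant factors (1,1,1,1).

The boundary map ∂_2: C_2 → C_1 sends each 2-simplex [p,q,r] to [q,r] − [p,r] + [p,q]. For instance
  ∂bce = ce − be + bc,
  ∂abe = be − ae + ab.
This gives a 7×2 integer matrix of rank 2; reducing to Smith normal form yields diagonal entries (1,1).

From H_k ≅ ker(∂_k) / im(∂_{k+1}) we obtain:

  H_0: rank C_0 − rank ∂_1 = 5 − 4 = 1, and the invariant factors of ∂_1 are all 1, so H_0 = Z.
  H_1: rank ker ∂_1 − rank ∂_2 = (7 − 4) − 2 = 1, and the invariant factors of ∂_2 are all 1, so H_1 = Z.
  H_2: rank ker ∂_2 − rank ∂_3 = (2 − 2) − 0 = 0, and there is no ∂_3, so H_2 = 0.

As a check, the Euler characteristic is 5 − 7 + 2 = 0, which agrees with 1 − 1 + 0 = 0.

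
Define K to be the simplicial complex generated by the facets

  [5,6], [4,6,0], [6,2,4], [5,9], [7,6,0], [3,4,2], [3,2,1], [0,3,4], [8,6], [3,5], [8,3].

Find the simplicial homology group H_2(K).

H_2 ≅ 0.

K has 10 vertices, 17 edges, 6 triangles.
rank ∂_2 = 6, rank ∂_3 = 0 ⇒ b_2 = 6 − 6 − 0 = 0. So H_2 ≅ 0.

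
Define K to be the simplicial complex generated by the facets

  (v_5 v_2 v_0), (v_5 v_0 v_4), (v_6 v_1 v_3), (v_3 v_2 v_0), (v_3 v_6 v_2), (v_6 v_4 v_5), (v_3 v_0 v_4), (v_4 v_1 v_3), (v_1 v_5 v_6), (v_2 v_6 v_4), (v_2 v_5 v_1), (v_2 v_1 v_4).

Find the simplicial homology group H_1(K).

Order the vertices as v_0 < v_1 < v_2 < v_3 < v_4 < v_5 < v_6. Listing each simplex with vertices in this order, K has dimension 2 with simplices:

  0-simplices (7): [v_0], [v_1], [v_2], [v_3], [v_4], [v_5], [v_6]
  1-simplices (18): (18 of them)
  2-simplices (12): (12 of them)

giving chain groups C_0 ≅ Z^7, C_1 ≅ Z^18, C_2 ≅ Z^12.

∂_1: C_1 → C_0 sends each edge [p,q] (with p < q) to q − p.
The resulting 7×18 matrix has rank 6, and its Smith normal form has invariant factors (1,1,1,1,1,1).

Boundary ∂_2: C_2 → C_1 sends each 2-simplex [p,q,r] to [q,r] − [p,r] + [p,q]. For instance
  ∂[v_1,v_5,v_6] = [v_5,v_6] − [v_1,v_6] + [v_1,v_5],
  ∂[v_2,v_3,v_6] = [v_3,v_6] − [v_2,v_6] + [v_2,v_3].
The resulting 18×12 matrix has rank 12, and its Smith normal form has invariant factors (1,1,1,1,1,1,1,1,1,1,1,2).

Reading off H_k = ker ∂_k / im ∂_{k+1}:

  H_1: rank ker ∂_1 − rank ∂_2 = (18 − 6) − 12 = 0, and ∂_2 has invariant factor 2 > 1, so H_1 ≅ Z/2.

H_1 = Z/2.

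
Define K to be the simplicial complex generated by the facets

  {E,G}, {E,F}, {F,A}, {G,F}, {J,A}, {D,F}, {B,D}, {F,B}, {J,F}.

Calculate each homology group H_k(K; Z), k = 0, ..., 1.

Fix the vertex order A < B < D < E < F < G < J and write every simplex with vertices in increasing order. Then dim K = 1 and the simplices of K are:

  0-simplices (7): A, B, D, E, F, G, J
  1-simplices (9): AF, AJ, BD, BF, DF, EF, EG, FG, FJ

so the chain groups are C_0 ≅ Z^7, C_1 ≅ Z^9.

∂_1: C_1 → C_0 is given by ∂[p,q] = [q] − [p].
The 7×9 boundary matrix has rank 6 and Smith normal form diag(1,1,1,1,1,1).

Now H_k = ker ∂_k / im ∂_{k+1}, so:

  H_0: rank C_0 − rank ∂_1 = 7 − 6 = 1, and the invariant factors of ∂_1 are all 1, so H_0 = Z.
  H_1: rank ker ∂_1 − rank ∂_2 = (9 − 6) − 0 = 3, and there is no ∂_2, so H_1 = Z^3.

H_0 = Z,  H_1 = Z^3.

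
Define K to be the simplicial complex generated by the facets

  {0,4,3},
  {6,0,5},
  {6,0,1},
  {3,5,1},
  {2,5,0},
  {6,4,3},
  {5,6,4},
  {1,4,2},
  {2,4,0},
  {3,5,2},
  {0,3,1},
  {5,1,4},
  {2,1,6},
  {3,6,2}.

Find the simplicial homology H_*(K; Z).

H_0 = Z,  H_1 = Z^2,  H_2 = Z.

Fix the vertex order 0 < 1 < 2 < 3 < 4 < 5 < 6 and write every simplex with vertices in increasing order. Then dim K = 2 and the simplices of K are:

  0-simplices (7): [0], [1], [2], [3], [4], [5], [6]
  1-simplices (21): [0,1], [0,2], [0,3], [0,4], [0,5], [0,6], [1,2], [1,3], [1,4], [1,5], [1,6], [2,3], [2,4], [2,5], [2,6], [3,4], [3,5], [3,6], [4,5], [4,6], [5,6]
  2-simplices (14): [0,1,3], [0,1,6], [0,2,4], [0,2,5], [0,3,4], [0,5,6], [1,2,4], [1,2,6], [1,3,5], [1,4,5], [2,3,5], [2,3,6], [3,4,6], [4,5,6]

Hence C_0 ≅ Z^7, C_1 ≅ Z^21, C_2 ≅ Z^14.

Boundary ∂_1: C_1 → C_0 sends each edge [p,q] (with p < q) to q − p. For instance
  ∂[0,4] = [4] − [0].
As a 7×21 matrix over Z this has rank 6, with invariant factors (1,1,1,1,1,1).

The boundary map ∂_2: C_2 → C_1 maps a triangle to the signed sum of its edges. For instance
  ∂[0,1,6] = [1,6] − [0,6] + [0,1],
  ∂[0,2,4] = [2,4] − [0,4] + [0,2].
This gives a 21×14 integer matrix of rank 13; reducing to Smith normal form yields diagonal entries (1,1,1,1,1,1,1,1,1,1,1,1,1).

From H_k ≅ ker(∂_k) / im(∂_{k+1}) we obtain:

  H_0: rank C_0 − rank ∂_1 = 7 − 6 = 1, and the invariant factors of ∂_1 are all 1, so H_0 = Z.
  H_1: rank ker ∂_1 − rank ∂_2 = (21 − 6) − 13 = 2, and the invariant factors of ∂_2 are all 1, so H_1 = Z^2.
  H_2: rank ker ∂_2 − rank ∂_3 = (14 − 13) − 0 = 1, and there is no ∂_3, so H_2 = Z.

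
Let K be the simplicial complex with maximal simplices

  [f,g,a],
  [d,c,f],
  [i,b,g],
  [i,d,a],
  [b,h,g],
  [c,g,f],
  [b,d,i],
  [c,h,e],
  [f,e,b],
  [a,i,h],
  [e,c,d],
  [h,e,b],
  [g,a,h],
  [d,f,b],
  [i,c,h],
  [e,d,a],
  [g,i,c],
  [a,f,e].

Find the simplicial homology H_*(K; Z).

We work with the vertex ordering a < b < c < d < e < f < g < h < i. The simplices of K, each written with vertices in increasing order, are:

  0-simplices (9): a, b, c, d, e, f, g, h, i
  1-simplices (27): ad, ae, af, ag, ah, ai, bd, be, bf, bg, bh, bi, cd, ce, cf, cg, ch, ci, de, df, di, ef, eh, fg, gh, gi, hi
  2-simplices (18): ade, adi, aef, afg, agh, ahi, bdf, bdi, bef, beh, bgh, bgi, cde, cdf, ceh, cfg, cgi, chi

giving chain groups C_0 ≅ Z^9, C_1 ≅ Z^27, C_2 ≅ Z^18.

∂_1: C_1 → C_0 is given by ∂[p,q] = [q] − [p].
As a 9×27 matrix over Z this has rank 8, with invariant factors (1,1,1,1,1,1,1,1).

The boundary map ∂_2: C_2 → C_1 maps a triangle to the signed sum of its edges. For instance
  ∂ceh = eh − ch + ce,
  ∂afg = fg − ag + af.
The 27×18 boundary matrix has rank 18 and Smith normal form diag(1,1,1,1,1,1,1,1,1,1,1,1,1,1,1,1,1,2).

Reading off H_k = ker ∂_k / im ∂_{k+1}:

  H_0: rank C_0 − rank ∂_1 = 9 − 8 = 1, and the invariant factors of ∂_1 are all 1, so H_0 = Z.
  H_1: rank ker ∂_1 − rank ∂_2 = (27 − 8) − 18 = 1, and ∂_2 has invariant factor 2 > 1, so H_1 = Z ⊕ Z/2.
  H_2: rank ker ∂_2 − rank ∂_3 = (18 − 18) − 0 = 0, and there is no ∂_3, so H_2 = 0.

(K is a triangulation of the Klein bottle.)

H_0 ≅ Z,  H_1 ≅ Z ⊕ Z/2,  H_2 = 0.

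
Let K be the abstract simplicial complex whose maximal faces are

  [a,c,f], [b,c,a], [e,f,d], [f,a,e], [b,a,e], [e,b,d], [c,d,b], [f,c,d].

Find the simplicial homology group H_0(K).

H_0 ≅ Z.

Take the total order a < b < c < d < e < f on the vertex set. Then K (dimension 2) consists of the simplices:

  0-simplices (6): a, b, c, d, e, f
  1-simplices (12): ab, ac, ae, af, bc, bd, be, cd, cf, de, df, ef
  2-simplices (8): abc, abe, acf, aef, bcd, bde, cdf, def

giving chain groups C_0 ≅ Z^6, C_1 ≅ Z^12, C_2 ≅ Z^8.

∂_1: C_1 → C_0 sends each edge [p,q] (with p < q) to q − p. For instance
  ∂af = f − a.
The 6×12 boundary matrix has rank 5 and Smith normal form diag(1,1,1,1,1).

Boundary ∂_2: C_2 → C_1 acts by ∂[p,q,r] = [q,r] − [p,r] + [p,q]. For instance
  ∂aef = ef − af + ae,
  ∂abe = be − ae + ab.
This gives a 12×8 integer matrix of rank 7; reducing to Smith normal form yields diagonal entries (1,1,1,1,1,1,1).

From H_k ≅ ker(∂_k) / im(∂_{k+1}) we obtain:

  H_0: rank C_0 − rank ∂_1 = 6 − 5 = 1, and the invariant factors of ∂_1 are all 1, so H_0 ≅ Z.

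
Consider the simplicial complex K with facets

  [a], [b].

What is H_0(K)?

H_0 = Z^2.

Take the total order a < b on the vertex set. Then K (dimension 0) consists of the simplices:

  0-simplices (2): a, b

Hence C_0 ≅ Z^2.

Reading off H_k = ker ∂_k / im ∂_{k+1}:

  H_0: rank C_0 − rank ∂_1 = 2 − 0 = 2, and there is no ∂_1, so H_0 = Z^2.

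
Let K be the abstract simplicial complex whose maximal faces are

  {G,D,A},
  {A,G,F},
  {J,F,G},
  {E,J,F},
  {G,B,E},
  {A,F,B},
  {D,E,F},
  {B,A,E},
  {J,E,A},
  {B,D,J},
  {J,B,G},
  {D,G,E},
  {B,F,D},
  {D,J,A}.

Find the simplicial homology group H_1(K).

H_1 = Z^2.

We work with the vertex ordering A < B < D < E < F < G < J. The simplices of K, each written with vertices in increasing order, are:

  0-simplices (7): A, B, D, E, F, G, J
  1-simplices (21): AB, AD, AE, AF, AG, AJ, BD, BE, BF, BG, BJ, DE, DF, DG, DJ, EF, EG, EJ, FG, FJ, GJ
  2-simplices (14): ABE, ABF, ADG, ADJ, AEJ, AFG, BDF, BDJ, BEG, BGJ, DEF, DEG, EFJ, FGJ

so the chain groups are C_0 ≅ Z^7, C_1 ≅ Z^21, C_2 ≅ Z^14.

The boundary map ∂_1: C_1 → C_0 maps an edge to its endpoints' difference, ∂[p,q] = q − p.
This gives a 7×21 integer matrix of rank 6; reducing to Smith normal form yields diagonal entries (1,1,1,1,1,1).

The boundary map ∂_2: C_2 → C_1 maps a triangle to the signed sum of its edges. For instance
  ∂FGJ = GJ − FJ + FG,
  ∂DEF = EF − DF + DE.
The resulting 21×14 matrix has rank 13, and its Smith normal form has invariant factors (1,1,1,1,1,1,1,1,1,1,1,1,1).

From H_k ≅ ker(∂_k) / im(∂_{k+1}) we obtain:

  H_1: rank ker ∂_1 − rank ∂_2 = (21 − 6) − 13 = 2, and the invariant factors of ∂_2 are all 1, so H_1 ≅ Z^2.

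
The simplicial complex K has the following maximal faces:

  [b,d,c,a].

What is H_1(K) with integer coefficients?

H_1 = 0.

Take the total order a < b < c < d on the vertex set. Then K (dimension 3) consists of the simplices:

  0-simplices (4): a, b, c, d
  1-simplices (6): ab, ac, ad, bc, bd, cd
  2-simplices (4): abc, abd, acd, bcd
  3-simplices (1): abcd

Hence C_0 ≅ Z^4, C_1 ≅ Z^6, C_2 ≅ Z^4, C_3 ≅ Z^1.

Boundary ∂_1: C_1 → C_0 maps an edge to its endpoints' difference, ∂[p,q] = q − p. For instance
  ∂bd = d − b.
The 4×6 boundary matrix has rank 3 and Smith normal form diag(1,1,1).

∂_2: C_2 → C_1 sends each 2-simplex [p,q,r] to [q,r] − [p,r] + [p,q]. For instance
  ∂acd = cd − ad + ac,
  ∂abc = bc − ac + ab.
The 6×4 boundary matrix has rank 3 and Smith normal form diag(1,1,1).

The boundary map ∂_3: C_3 → C_2 sends each 3-simplex σ to the alternating sum Σ_i (−1)^i (σ with its i-th vertex removed). For instance
  ∂abcd = bcd − acd + abd − abc.
As a 4×1 matrix over Z this has rank 1, with invariant factors (1).

Now H_k = ker ∂_k / im ∂_{k+1}, so:

  H_1: rank ker ∂_1 − rank ∂_2 = (6 − 3) − 3 = 0, and the invariant factors of ∂_2 are all 1, so H_1 = 0.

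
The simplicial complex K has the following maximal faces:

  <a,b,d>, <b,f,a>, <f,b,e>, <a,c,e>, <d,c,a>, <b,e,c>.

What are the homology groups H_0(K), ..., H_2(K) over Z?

Take the total order a < b < c < d < e < f on the vertex set. Then K (dimension 2) consists of the simplices:

  0-simplices (6): a, b, c, d, e, f
  1-simplices (12): ab, ac, ad, ae, af, bc, bd, be, bf, cd, ce, ef
  2-simplices (6): abd, abf, acd, ace, bce, bef

Hence C_0 ≅ Z^6, C_1 ≅ Z^12, C_2 ≅ Z^6.

∂_1: C_1 → C_0 is given by ∂[p,q] = [q] − [p]. For instance
  ∂bc = c − b.
The resulting 6×12 matrix has rank 5, and its Smith normal form has invariant factors (1,1,1,1,1).

Boundary ∂_2: C_2 → C_1 acts by ∂[p,q,r] = [q,r] − [p,r] + [p,q]. For instance
  ∂abf = bf − af + ab,
  ∂ace = ce − ae + ac.
The 12×6 boundary matrix has rank 6 and Smith normal form diag(1,1,1,1,1,1).

Now H_k = ker ∂_k / im ∂_{k+1}, so:

  H_0: rank C_0 − rank ∂_1 = 6 − 5 = 1, and the invariant factors of ∂_1 are all 1, so H_0 = Z.
  H_1: rank ker ∂_1 − rank ∂_2 = (12 − 5) − 6 = 1, and the invariant factors of ∂_2 are all 1, so H_1 = Z.
  H_2: rank ker ∂_2 − rank ∂_3 = (6 − 6) − 0 = 0, and there is no ∂_3, so H_2 = 0.

As a check, the Euler characteristic is 6 − 12 + 6 = 0, which agrees with 1 − 1 + 0 = 0.

H_0 ≅ Z,  H_1 ≅ Z,  H_2 = 0.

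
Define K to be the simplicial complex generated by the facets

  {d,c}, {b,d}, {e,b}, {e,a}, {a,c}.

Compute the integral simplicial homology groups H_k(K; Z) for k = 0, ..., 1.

H_0 = Z,  H_1 = Z.

Take the total order a < b < c < d < e on the vertex set. Then K (dimension 1) consists of the simplices:

  0-simplices (5): a, b, c, d, e
  1-simplices (5): ac, ae, bd, be, cd

so the chain groups are C_0 ≅ Z^5, C_1 ≅ Z^5.

The boundary map ∂_1: C_1 → C_0 maps an edge to its endpoints' difference, ∂[p,q] = q − p. For instance
  ∂be = e − b.
The resulting 5×5 matrix has rank 4, and its Smith normal form has invariant factors (1,1,1,1).

Computing H_k = (kernel of ∂_k) / (image of ∂_{k+1}):

  H_0: rank C_0 − rank ∂_1 = 5 − 4 = 1, and the invariant factors of ∂_1 are all 1, so H_0 = Z.
  H_1: rank ker ∂_1 − rank ∂_2 = (5 − 4) − 0 = 1, and there is no ∂_2, so H_1 = Z.

As a check, the Euler characteristic is 5 − 5 = 0, which agrees with 1 − 1 = 0.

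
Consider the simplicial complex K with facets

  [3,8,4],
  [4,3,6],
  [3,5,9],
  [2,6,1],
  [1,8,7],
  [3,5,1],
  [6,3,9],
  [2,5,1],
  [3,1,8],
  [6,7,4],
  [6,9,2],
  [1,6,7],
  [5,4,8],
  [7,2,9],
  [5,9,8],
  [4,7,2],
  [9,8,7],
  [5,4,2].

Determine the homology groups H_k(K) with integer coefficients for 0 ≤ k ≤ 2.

H_0 = Z,  H_1 = Z × Z/2,  H_2 = 0.

Fix the vertex order 1 < 2 < 3 < 4 < 5 < 6 < 7 < 8 < 9 and write every simplex with vertices in increasing order. Then dim K = 2 and the simplices of K are:

  0-simplices (9): [1], [2], [3], [4], [5], [6], [7], [8], [9]
  1-simplices (27): (27 of them)
  2-simplices (18): [1,2,5], [1,2,6], [1,3,5], [1,3,8], [1,6,7], [1,7,8], [2,4,5], [2,4,7], [2,6,9], [2,7,9], [3,4,6], [3,4,8], [3,5,9], [3,6,9], [4,5,8], [4,6,7], [5,8,9], [7,8,9]

so the chain groups are C_0 ≅ Z^9, C_1 ≅ Z^27, C_2 ≅ Z^18.

The boundary map ∂_1: C_1 → C_0 maps an edge to its endpoints' difference, ∂[p,q] = q − p.
As a 9×27 matrix over Z this has rank 8, with invariant factors (1,1,1,1,1,1,1,1).

∂_2: C_2 → C_1 acts by ∂[p,q,r] = [q,r] − [p,r] + [p,q]. For instance
  ∂[3,4,8] = [4,8] − [3,8] + [3,4],
  ∂[3,6,9] = [6,9] − [3,9] + [3,6].
As a 27×18 matrix over Z this has rank 18, with invariant factors (1,1,1,1,1,1,1,1,1,1,1,1,1,1,1,1,1,2).

Computing H_k = (kernel of ∂_k) / (image of ∂_{k+1}):

  H_0: rank C_0 − rank ∂_1 = 9 − 8 = 1, and the invariant factors of ∂_1 are all 1, so H_0 = Z.
  H_1: rank ker ∂_1 − rank ∂_2 = (27 − 8) − 18 = 1, and ∂_2 has invariant factor 2 > 1, so H_1 = Z × Z/2.
  H_2: rank ker ∂_2 − rank ∂_3 = (18 − 18) − 0 = 0, and there is no ∂_3, so H_2 = 0.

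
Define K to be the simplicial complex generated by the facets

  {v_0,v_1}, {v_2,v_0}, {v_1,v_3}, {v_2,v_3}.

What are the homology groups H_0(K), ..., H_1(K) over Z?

H_0 ≅ Z,  H_1 ≅ Z.

Fix the vertex order v_0 < v_1 < v_2 < v_3 and write every simplex with vertices in increasing order. Then dim K = 1 and the simplices of K are:

  0-simplices (4): [v_0], [v_1], [v_2], [v_3]
  1-simplices (4): [v_0,v_1], [v_0,v_2], [v_1,v_3], [v_2,v_3]

so the chain groups are C_0 ≅ Z^4, C_1 ≅ Z^4.

The boundary map ∂_1: C_1 → C_0 sends each edge [p,q] (with p < q) to q − p. For instance
  ∂[v_2,v_3] = [v_3] − [v_2].
The resulting 4×4 matrix has rank 3, and its Smith normal form has invariant factors (1,1,1).

From H_k ≅ ker(∂_k) / im(∂_{k+1}) we obtain:

  H_0: rank C_0 − rank ∂_1 = 4 − 3 = 1, and the invariant factors of ∂_1 are all 1, so H_0 ≅ Z.
  H_1: rank ker ∂_1 − rank ∂_2 = (4 − 3) − 0 = 1, and there is no ∂_2, so H_1 ≅ Z.

As a check, the Euler characteristic is 4 − 4 = 0, which agrees with 1 − 1 = 0.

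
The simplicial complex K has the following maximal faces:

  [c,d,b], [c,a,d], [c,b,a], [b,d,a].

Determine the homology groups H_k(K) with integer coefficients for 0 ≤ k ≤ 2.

Fix the vertex order a < b < c < d and write every simplex with vertices in increasing order. Then dim K = 2 and the simplices of K are:

  0-simplices (4): a, b, c, d
  1-simplices (6): ab, ac, ad, bc, bd, cd
  2-simplices (4): abc, abd, acd, bcd

giving chain groups C_0 ≅ Z^4, C_1 ≅ Z^6, C_2 ≅ Z^4.

∂_1: C_1 → C_0 maps an edge to its endpoints' difference, ∂[p,q] = q − p.
As a 4×6 matrix over Z this has rank 3, with invariant factors (1,1,1).

∂_2: C_2 → C_1 sends each 2-simplex [p,q,r] to [q,r] − [p,r] + [p,q]. For instance
  ∂bcd = cd − bd + bc,
  ∂abc = bc − ac + ab.
As a 6×4 matrix over Z this has rank 3, with invariant factors (1,1,1).

From H_k ≅ ker(∂_k) / im(∂_{k+1}) we obtain:

  H_0: rank C_0 − rank ∂_1 = 4 − 3 = 1, and the invariant factors of ∂_1 are all 1, so H_0 ≅ Z.
  H_1: rank ker ∂_1 − rank ∂_2 = (6 − 3) − 3 = 0, and the invariant factors of ∂_2 are all 1, so H_1 ≅ 0.
  H_2: rank ker ∂_2 − rank ∂_3 = (4 − 3) − 0 = 1, and there is no ∂_3, so H_2 ≅ Z.

(K is a triangulation of the 2-sphere S^2.)

H_0 = Z,  H_1 = 0,  H_2 = Z.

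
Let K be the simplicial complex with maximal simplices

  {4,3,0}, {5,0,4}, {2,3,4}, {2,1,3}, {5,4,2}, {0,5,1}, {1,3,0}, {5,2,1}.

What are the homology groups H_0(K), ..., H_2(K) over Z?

H_0 = Z,  H_1 = 0,  H_2 = Z.

Order the vertices as 0 < 1 < 2 < 3 < 4 < 5. Listing each simplex with vertices in this order, K has dimension 2 with simplices:

  0-simplices (6): [0], [1], [2], [3], [4], [5]
  1-simplices (12): [0,1], [0,3], [0,4], [0,5], [1,2], [1,3], [1,5], [2,3], [2,4], [2,5], [3,4], [4,5]
  2-simplices (8): [0,1,3], [0,1,5], [0,3,4], [0,4,5], [1,2,3], [1,2,5], [2,3,4], [2,4,5]

Hence C_0 ≅ Z^6, C_1 ≅ Z^12, C_2 ≅ Z^8.

The boundary map ∂_1: C_1 → C_0 sends each edge [p,q] (with p < q) to q − p. For instance
  ∂[3,4] = [4] − [3].
As a 6×12 matrix over Z this has rank 5, with invariant factors (1,1,1,1,1).

The boundary map ∂_2: C_2 → C_1 acts by ∂[p,q,r] = [q,r] − [p,r] + [p,q]. For instance
  ∂[1,2,5] = [2,5] − [1,5] + [1,2],
  ∂[2,3,4] = [3,4] − [2,4] + [2,3].
The resulting 12×8 matrix has rank 7, and its Smith normal form has invariant factors (1,1,1,1,1,1,1).

Computing H_k = (kernel of ∂_k) / (image of ∂_{k+1}):

  H_0: rank C_0 − rank ∂_1 = 6 − 5 = 1, and the invariant factors of ∂_1 are all 1, so H_0 = Z.
  H_1: rank ker ∂_1 − rank ∂_2 = (12 − 5) − 7 = 0, and the invariant factors of ∂_2 are all 1, so H_1 = 0.
  H_2: rank ker ∂_2 − rank ∂_3 = (8 − 7) − 0 = 1, and there is no ∂_3, so H_2 = Z.

As a check, the Euler characteristic is 6 − 12 + 8 = 2, which agrees with 1 − 0 + 1 = 2.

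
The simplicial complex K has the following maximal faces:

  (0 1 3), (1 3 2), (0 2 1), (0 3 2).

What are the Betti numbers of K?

Fix the vertex order 0 < 1 < 2 < 3 and write every simplex with vertices in increasing order. Then dim K = 2 and the simplices of K are:

  0-simplices (4): [0], [1], [2], [3]
  1-simplices (6): [0,1], [0,2], [0,3], [1,2], [1,3], [2,3]
  2-simplices (4): [0,1,2], [0,1,3], [0,2,3], [1,2,3]

so the chain groups are C_0 ≅ Z^4, C_1 ≅ Z^6, C_2 ≅ Z^4.

The boundary map ∂_1: C_1 → C_0 maps an edge to its endpoints' difference, ∂[p,q] = q − p. For instance
  ∂[0,1] = [1] − [0].
The resulting 4×6 matrix has rank 3, and its Smith normal form has invariant factors (1,1,1).

∂_2: C_2 → C_1 maps a triangle to the signed sum of its edges. For instance
  ∂[0,1,2] = [1,2] − [0,2] + [0,1],
  ∂[0,1,3] = [1,3] − [0,3] + [0,1].
As a 6×4 matrix over Z this has rank 3, with invariant factors (1,1,1).

Computing H_k = (kernel of ∂_k) / (image of ∂_{k+1}):

  H_0: rank C_0 − rank ∂_1 = 4 − 3 = 1, and the invariant factors of ∂_1 are all 1, so H_0 ≅ Z.
  H_1: rank ker ∂_1 − rank ∂_2 = (6 − 3) − 3 = 0, and the invariant factors of ∂_2 are all 1, so H_1 ≅ 0.
  H_2: rank ker ∂_2 − rank ∂_3 = (4 − 3) − 0 = 1, and there is no ∂_3, so H_2 ≅ Z.

As a check, the Euler characteristic is 4 − 6 + 4 = 2, which agrees with 1 − 0 + 1 = 2.

Hence the Betti numbers are b_0 = 1, b_1 = 0, b_2 = 1.

b_0 = 1, b_1 = 0, b_2 = 1.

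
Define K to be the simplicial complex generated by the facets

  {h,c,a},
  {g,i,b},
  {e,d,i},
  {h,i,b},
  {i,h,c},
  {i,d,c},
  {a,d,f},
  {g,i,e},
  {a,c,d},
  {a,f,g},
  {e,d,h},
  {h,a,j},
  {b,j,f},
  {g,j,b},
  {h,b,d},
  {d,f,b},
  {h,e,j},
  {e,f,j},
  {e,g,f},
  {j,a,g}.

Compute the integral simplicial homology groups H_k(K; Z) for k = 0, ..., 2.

K has 10 vertices, 30 edges, 20 triangles.
rank ∂_0 = 0, rank ∂_1 = 9 ⇒ b_0 = 10 − 0 − 9 = 1; all invariant factors of ∂_1 are 1 so no torsion. So H_0 ≅ Z.
rank ∂_1 = 9, rank ∂_2 = 20 ⇒ b_1 = 30 − 9 − 20 = 1; ∂_2 has invariant factor(s) [2] giving torsion. So H_1 ≅ Z ⊕ Z/2Z.
rank ∂_2 = 20, rank ∂_3 = 0 ⇒ b_2 = 20 − 20 − 0 = 0. So H_2 ≅ 0.

H_0 = Z,  H_1 = Z ⊕ Z/2Z,  H_2 = 0.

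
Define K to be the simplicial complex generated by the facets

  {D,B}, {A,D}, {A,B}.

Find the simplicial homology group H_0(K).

We work with the vertex ordering A < B < D. The simplices of K, each written with vertices in increasing order, are:

  0-simplices (3): A, B, D
  1-simplices (3): AB, AD, BD

giving chain groups C_0 ≅ Z^3, C_1 ≅ Z^3.

Boundary ∂_1: C_1 → C_0 sends each edge [p,q] (with p < q) to q − p.
The 3×3 boundary matrix has rank 2 and Smith normal form diag(1,1).

Now H_k = ker ∂_k / im ∂_{k+1}, so:

  H_0: rank C_0 − rank ∂_1 = 3 − 2 = 1, and the invariant factors of ∂_1 are all 1, so H_0 ≅ Z.

(K is a triangulation of the circle S^1.)

H_0 = Z.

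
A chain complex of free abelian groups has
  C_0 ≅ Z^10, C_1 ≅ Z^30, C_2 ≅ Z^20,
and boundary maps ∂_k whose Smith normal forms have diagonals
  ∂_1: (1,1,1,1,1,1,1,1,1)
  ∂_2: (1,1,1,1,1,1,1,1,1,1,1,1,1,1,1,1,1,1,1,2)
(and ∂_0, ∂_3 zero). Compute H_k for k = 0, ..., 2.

H_0: b_0 = 10 − 0 − 9 = 1; torsion from ∂_1 factors > 1: none. So H_0 ≅ Z.
H_1: b_1 = 30 − 9 − 20 = 1; torsion from ∂_2 factors > 1: [2]. So H_1 ≅ Z ⊕ Z_2.
H_2: b_2 = 20 − 20 − 0 = 0; torsion from ∂_3 factors > 1: none. So H_2 ≅ 0.

H_0 ≅ Z,  H_1 ≅ Z ⊕ Z_2,  H_2 = 0.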